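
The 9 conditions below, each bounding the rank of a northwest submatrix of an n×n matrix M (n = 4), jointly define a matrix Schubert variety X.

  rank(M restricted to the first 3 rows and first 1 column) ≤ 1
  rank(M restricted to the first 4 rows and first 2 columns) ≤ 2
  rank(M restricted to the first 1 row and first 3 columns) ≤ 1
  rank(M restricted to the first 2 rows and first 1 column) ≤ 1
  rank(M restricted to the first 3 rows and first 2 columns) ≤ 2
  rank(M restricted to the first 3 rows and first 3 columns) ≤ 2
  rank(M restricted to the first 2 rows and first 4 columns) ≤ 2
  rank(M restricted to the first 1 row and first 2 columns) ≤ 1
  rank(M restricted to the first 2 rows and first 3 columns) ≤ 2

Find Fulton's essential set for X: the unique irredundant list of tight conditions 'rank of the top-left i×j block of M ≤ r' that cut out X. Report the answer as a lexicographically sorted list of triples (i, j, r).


Rank table r_w(4×4) implied by the 9 constraints:

  row 1: 1  1  1  1
  row 2: 1  2  2  2
  row 3: 1  2  2  3
  row 4: 1  2  3  4

hence w(1..4) = (1, 2, 4, 3).

Fulton essential set (the sole Rothe cell):

[(3, 3, 2)]


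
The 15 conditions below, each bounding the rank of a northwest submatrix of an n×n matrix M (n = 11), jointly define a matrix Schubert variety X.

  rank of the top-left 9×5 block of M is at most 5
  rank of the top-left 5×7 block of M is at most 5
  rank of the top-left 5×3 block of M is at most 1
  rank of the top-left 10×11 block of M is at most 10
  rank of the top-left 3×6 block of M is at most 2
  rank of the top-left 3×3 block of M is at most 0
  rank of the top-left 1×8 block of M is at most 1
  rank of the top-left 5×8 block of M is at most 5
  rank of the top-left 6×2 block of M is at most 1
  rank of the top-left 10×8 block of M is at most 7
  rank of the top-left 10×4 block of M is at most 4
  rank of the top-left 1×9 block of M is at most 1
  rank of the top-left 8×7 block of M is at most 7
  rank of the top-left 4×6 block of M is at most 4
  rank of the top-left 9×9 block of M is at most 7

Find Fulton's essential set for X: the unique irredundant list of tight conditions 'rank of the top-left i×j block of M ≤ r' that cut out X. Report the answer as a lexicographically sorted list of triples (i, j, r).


Computing R[i][j] = min implied NW-rank bound (n=11, 15 conditions):

  R[1]: 0 0 0 1 1 1 1 1 1 1 1
  R[2]: 0 0 0 1 2 2 2 2 2 2 2
  R[3]: 0 0 0 1 2 2 3 3 3 3 3
  R[4]: 1 1 1 2 3 3 4 4 4 4 4
  R[5]: 1 1 1 2 3 4 5 5 5 5 5
  R[6]: 1 1 2 3 4 5 6 6 6 6 6
  R[7]: 1 2 3 4 5 6 7 7 7 7 7
  R[8]: 1 2 3 4 5 6 7 7 7 8 8
  R[9]: 1 2 3 4 5 6 7 7 7 8 9
  R[10]: 1 2 3 4 5 6 7 7 8 9 10
  R[11]: 1 2 3 4 5 6 7 8 9 10 11

reading off 1-entries of Δ²R: w = (4, 5, 7, 1, 6, 3, 2, 10, 11, 9, 8).

|D(w)|=18, |Ess(w)|=6:

[(3, 3, 0), (3, 6, 2), (5, 3, 1), (6, 2, 1), (9, 9, 7), (10, 8, 7)]


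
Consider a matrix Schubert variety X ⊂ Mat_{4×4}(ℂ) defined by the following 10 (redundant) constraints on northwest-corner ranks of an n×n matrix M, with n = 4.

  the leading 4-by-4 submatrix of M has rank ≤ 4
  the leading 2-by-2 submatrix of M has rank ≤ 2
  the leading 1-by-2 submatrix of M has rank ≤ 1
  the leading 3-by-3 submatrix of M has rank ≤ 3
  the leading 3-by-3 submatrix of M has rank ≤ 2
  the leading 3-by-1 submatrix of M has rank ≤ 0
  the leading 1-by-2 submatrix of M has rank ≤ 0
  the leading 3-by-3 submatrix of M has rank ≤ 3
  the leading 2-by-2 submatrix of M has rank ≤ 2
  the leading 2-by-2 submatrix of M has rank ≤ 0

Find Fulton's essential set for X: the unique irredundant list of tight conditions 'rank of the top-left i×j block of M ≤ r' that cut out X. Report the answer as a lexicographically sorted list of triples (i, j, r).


Reconstructing r_w from the 10 given conditions:

  i=1: 0  0  1  1
  i=2: 0  0  1  2
  i=3: 0  1  2  3
  i=4: 1  2  3  4

the unique w with this rank table is (3, 4, 2, 1).

D(w) has 5 cells with 2 SE-corners; essential set:

[(2, 2, 0), (3, 1, 0)]


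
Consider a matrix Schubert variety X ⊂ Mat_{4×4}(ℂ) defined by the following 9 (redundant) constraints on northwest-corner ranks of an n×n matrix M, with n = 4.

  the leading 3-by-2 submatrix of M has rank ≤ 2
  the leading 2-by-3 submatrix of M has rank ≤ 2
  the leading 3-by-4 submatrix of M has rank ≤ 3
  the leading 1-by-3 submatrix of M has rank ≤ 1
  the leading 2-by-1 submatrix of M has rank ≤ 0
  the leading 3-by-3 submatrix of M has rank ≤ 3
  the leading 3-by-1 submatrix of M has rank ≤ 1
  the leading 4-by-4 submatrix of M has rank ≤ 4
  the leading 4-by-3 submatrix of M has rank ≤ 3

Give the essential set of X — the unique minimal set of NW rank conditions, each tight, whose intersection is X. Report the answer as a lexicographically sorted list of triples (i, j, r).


Rank table r_w(4×4) implied by the 9 constraints:

  0  1  1  1
  0  1  2  2
  1  2  3  3
  1  2  3  4

second differences of R give the permutation w = (2, 3, 1, 4).

D(w) has 2 cells with 1 SE-corner; essential set:

[(2, 1, 0)]


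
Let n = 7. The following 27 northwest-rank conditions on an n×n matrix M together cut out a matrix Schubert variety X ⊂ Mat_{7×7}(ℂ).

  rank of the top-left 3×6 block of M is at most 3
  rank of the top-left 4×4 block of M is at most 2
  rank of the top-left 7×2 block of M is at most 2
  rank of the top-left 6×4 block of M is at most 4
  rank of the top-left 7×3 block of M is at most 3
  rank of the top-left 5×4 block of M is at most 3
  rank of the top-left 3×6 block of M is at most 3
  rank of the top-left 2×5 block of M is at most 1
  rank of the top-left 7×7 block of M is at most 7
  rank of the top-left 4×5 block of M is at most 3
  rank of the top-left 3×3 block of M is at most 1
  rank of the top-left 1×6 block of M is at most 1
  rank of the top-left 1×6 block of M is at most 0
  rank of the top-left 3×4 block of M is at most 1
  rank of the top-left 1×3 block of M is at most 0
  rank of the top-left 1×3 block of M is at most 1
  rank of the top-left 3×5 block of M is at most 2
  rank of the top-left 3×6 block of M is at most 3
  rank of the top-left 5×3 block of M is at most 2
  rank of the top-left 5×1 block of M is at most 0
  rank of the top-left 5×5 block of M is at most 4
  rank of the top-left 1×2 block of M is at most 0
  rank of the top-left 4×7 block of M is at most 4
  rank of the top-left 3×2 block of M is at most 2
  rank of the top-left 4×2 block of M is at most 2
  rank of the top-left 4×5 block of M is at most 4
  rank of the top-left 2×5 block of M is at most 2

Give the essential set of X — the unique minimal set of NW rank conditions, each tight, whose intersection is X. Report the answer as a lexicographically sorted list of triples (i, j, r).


Recovering R(i,j) via the rank-extension bound from the 27 conditions:

  R[1]: 0, 0, 0, 0, 0, 0, 1
  R[2]: 0, 1, 1, 1, 1, 1, 2
  R[3]: 0, 1, 1, 1, 2, 2, 3
  R[4]: 0, 1, 2, 2, 3, 3, 4
  R[5]: 0, 1, 2, 3, 4, 4, 5
  R[6]: 1, 2, 3, 4, 5, 5, 6
  R[7]: 1, 2, 3, 4, 5, 6, 7

so w = (7, 2, 5, 3, 4, 1, 6).

3 SE-corners of the 12-cell Rothe diagram give Ess(w):

[(1, 6, 0), (3, 4, 1), (5, 1, 0)]


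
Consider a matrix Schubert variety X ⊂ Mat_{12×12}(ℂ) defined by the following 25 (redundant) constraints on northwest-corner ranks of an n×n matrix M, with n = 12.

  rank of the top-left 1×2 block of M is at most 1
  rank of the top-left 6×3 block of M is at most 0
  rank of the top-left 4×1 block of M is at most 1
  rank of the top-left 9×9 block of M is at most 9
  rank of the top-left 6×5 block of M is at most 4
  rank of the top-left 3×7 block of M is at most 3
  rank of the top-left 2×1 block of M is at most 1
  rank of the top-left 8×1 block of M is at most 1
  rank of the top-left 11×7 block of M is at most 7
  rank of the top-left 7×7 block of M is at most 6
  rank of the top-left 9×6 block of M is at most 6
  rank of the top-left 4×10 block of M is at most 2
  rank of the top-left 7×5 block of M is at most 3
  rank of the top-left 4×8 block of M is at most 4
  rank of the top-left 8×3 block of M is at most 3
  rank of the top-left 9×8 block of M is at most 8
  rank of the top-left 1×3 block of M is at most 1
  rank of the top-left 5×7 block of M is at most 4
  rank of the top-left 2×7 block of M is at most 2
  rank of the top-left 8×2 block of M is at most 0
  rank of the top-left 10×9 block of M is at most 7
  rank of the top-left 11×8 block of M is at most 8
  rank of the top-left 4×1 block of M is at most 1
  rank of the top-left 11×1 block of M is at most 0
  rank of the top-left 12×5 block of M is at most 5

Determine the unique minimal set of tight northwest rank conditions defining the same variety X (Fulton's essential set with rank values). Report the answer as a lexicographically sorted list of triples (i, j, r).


The tightest implied rank at each (i,j), from the 25 conditions:

  i=1: 0 | 0 | 0 | 1 | 1 | 1 | 1 | 1 | 1 | 1 | 1 | 1
  i=2: 0 | 0 | 0 | 1 | 2 | 2 | 2 | 2 | 2 | 2 | 2 | 2
  i=3: 0 | 0 | 0 | 1 | 2 | 2 | 2 | 2 | 2 | 2 | 3 | 3
  i=4: 0 | 0 | 0 | 1 | 2 | 2 | 2 | 2 | 2 | 2 | 3 | 4
  i=5: 0 | 0 | 0 | 1 | 2 | 3 | 3 | 3 | 3 | 3 | 4 | 5
  i=6: 0 | 0 | 0 | 1 | 2 | 3 | 4 | 4 | 4 | 4 | 5 | 6
  i=7: 0 | 0 | 1 | 2 | 3 | 4 | 5 | 5 | 5 | 5 | 6 | 7
  i=8: 0 | 0 | 1 | 2 | 3 | 4 | 5 | 6 | 6 | 6 | 7 | 8
  i=9: 0 | 1 | 2 | 3 | 4 | 5 | 6 | 7 | 7 | 7 | 8 | 9
  i=10: 0 | 1 | 2 | 3 | 4 | 5 | 6 | 7 | 7 | 8 | 9 | 10
  i=11: 0 | 1 | 2 | 3 | 4 | 5 | 6 | 7 | 8 | 9 | 10 | 11
  i=12: 1 | 2 | 3 | 4 | 5 | 6 | 7 | 8 | 9 | 10 | 11 | 12

so w = (4, 5, 11, 12, 6, 7, 3, 8, 2, 10, 9, 1).

5 SE-corners of the 36-cell Rothe diagram give Ess(w):

[(4, 10, 2), (6, 3, 0), (8, 2, 0), (10, 9, 7), (11, 1, 0)]


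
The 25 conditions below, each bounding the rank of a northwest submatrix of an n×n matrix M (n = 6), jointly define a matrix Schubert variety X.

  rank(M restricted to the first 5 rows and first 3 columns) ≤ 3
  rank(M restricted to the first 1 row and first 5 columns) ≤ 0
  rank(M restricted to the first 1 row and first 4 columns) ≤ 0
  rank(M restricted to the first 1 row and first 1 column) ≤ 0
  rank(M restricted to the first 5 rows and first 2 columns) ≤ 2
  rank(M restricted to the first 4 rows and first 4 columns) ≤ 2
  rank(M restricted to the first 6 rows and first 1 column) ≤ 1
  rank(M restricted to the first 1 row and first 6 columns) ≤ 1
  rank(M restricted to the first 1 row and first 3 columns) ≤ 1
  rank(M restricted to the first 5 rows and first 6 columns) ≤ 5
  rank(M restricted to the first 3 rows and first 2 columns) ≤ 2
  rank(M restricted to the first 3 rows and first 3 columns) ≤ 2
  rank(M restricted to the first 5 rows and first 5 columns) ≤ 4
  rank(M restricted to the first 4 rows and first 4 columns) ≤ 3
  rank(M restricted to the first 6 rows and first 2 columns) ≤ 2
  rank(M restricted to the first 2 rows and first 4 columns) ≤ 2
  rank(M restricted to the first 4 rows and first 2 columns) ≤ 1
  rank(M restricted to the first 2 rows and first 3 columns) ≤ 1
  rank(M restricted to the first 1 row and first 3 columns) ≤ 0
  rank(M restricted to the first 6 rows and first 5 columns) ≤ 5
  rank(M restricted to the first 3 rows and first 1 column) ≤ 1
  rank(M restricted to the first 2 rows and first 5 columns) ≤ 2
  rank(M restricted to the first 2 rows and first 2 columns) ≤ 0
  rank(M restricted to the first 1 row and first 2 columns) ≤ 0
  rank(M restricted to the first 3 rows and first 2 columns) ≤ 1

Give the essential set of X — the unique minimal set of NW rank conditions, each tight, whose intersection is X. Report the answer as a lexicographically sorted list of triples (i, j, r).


Reconstructing r_w from the 25 given conditions:

  R[1]: 0 | 0 | 0 | 0 | 0 | 1
  R[2]: 0 | 0 | 1 | 1 | 1 | 2
  R[3]: 1 | 1 | 2 | 2 | 2 | 3
  R[4]: 1 | 1 | 2 | 2 | 3 | 4
  R[5]: 1 | 2 | 3 | 3 | 4 | 5
  R[6]: 1 | 2 | 3 | 4 | 5 | 6

reading off 1-entries of Δ²R: w = (6, 3, 1, 5, 2, 4).

Fulton essential set (4 of the 9 Rothe cells):

[(1, 5, 0), (2, 2, 0), (4, 2, 1), (4, 4, 2)]


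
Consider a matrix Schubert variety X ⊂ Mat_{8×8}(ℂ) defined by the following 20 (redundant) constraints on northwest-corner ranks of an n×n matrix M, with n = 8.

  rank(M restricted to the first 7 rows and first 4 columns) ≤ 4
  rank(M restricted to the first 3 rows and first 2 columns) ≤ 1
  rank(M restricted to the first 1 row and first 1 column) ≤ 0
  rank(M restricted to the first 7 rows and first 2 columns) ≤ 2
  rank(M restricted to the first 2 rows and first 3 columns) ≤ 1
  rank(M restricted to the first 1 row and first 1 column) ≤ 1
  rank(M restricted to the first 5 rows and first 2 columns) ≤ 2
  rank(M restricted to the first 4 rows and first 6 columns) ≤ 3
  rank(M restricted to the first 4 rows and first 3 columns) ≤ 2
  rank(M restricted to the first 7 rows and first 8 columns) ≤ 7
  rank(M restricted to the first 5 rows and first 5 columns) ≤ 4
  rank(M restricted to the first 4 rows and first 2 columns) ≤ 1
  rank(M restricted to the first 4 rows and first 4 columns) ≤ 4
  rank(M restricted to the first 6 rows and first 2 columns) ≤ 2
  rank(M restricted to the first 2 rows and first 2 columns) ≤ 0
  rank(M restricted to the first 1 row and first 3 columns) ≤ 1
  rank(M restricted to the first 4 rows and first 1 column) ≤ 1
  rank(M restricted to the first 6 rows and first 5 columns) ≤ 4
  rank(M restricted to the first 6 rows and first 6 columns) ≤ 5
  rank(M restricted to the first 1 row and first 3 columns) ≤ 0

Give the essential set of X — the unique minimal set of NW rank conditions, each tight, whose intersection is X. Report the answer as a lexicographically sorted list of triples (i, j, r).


Reconstructing r_w from the 20 given conditions:

  R[1]: 0  0  0  1  1  1  1  1
  R[2]: 0  0  1  2  2  2  2  2
  R[3]: 1  1  2  3  3  3  3  3
  R[4]: 1  1  2  3  3  3  4  4
  R[5]: 1  2  3  4  4  4  5  5
  R[6]: 1  2  3  4  4  5  6  6
  R[7]: 1  2  3  4  5  6  7  7
  R[8]: 1  2  3  4  5  6  7  8

giving w = (4, 3, 1, 7, 2, 6, 5, 8) via Δ²R.

Fulton essential set (5 of the 9 Rothe cells):

[(1, 3, 0), (2, 2, 0), (4, 2, 1), (4, 6, 3), (6, 5, 4)]


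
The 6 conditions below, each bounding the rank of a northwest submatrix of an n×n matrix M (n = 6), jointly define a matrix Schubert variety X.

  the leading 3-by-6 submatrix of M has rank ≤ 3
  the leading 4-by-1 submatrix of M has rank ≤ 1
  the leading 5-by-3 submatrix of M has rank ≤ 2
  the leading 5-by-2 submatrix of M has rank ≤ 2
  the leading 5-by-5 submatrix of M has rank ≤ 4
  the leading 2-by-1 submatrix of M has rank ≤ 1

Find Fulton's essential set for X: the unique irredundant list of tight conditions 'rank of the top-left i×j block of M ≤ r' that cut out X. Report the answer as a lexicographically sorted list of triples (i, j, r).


Recovering R(i,j) via the rank-extension bound from the 6 conditions:

  1 1 1 1 1 1
  1 2 2 2 2 2
  1 2 2 3 3 3
  1 2 2 3 4 4
  1 2 2 3 4 5
  1 2 3 4 5 6

second differences of R give the permutation w = (1, 2, 4, 5, 6, 3).

|D(w)|=3, |Ess(w)|=1:

[(5, 3, 2)]


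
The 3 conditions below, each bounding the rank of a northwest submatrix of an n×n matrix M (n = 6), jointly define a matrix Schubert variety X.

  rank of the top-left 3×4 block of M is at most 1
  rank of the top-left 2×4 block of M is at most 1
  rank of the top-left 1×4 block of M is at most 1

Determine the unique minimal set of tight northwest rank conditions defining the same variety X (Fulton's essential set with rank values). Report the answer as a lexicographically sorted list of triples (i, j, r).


The tightest implied rank at each (i,j), from the 3 conditions:

  R[1]: 1 1 1 1 1 1
  R[2]: 1 1 1 1 2 2
  R[3]: 1 1 1 1 2 3
  R[4]: 1 2 2 2 3 4
  R[5]: 1 2 3 3 4 5
  R[6]: 1 2 3 4 5 6

giving w = (1, 5, 6, 2, 3, 4) via Δ²R.

|D(w)|=6, |Ess(w)|=1:

[(3, 4, 1)]


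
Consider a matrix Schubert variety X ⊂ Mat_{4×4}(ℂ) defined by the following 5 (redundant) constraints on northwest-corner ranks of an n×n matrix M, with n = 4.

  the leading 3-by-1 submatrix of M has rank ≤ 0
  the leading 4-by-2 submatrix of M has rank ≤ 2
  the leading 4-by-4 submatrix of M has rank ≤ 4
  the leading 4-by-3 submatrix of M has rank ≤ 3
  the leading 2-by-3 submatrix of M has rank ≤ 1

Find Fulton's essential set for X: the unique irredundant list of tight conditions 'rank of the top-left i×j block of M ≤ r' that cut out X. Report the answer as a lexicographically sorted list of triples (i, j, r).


Computing R[i][j] = min implied NW-rank bound (n=4, 5 conditions):

  0, 1, 1, 1
  0, 1, 1, 2
  0, 1, 2, 3
  1, 2, 3, 4

giving w = (2, 4, 3, 1) via Δ²R.

Rothe diagram D(w) (4 cells), 2 SE-corners (essential conditions):

[(2, 3, 1), (3, 1, 0)]


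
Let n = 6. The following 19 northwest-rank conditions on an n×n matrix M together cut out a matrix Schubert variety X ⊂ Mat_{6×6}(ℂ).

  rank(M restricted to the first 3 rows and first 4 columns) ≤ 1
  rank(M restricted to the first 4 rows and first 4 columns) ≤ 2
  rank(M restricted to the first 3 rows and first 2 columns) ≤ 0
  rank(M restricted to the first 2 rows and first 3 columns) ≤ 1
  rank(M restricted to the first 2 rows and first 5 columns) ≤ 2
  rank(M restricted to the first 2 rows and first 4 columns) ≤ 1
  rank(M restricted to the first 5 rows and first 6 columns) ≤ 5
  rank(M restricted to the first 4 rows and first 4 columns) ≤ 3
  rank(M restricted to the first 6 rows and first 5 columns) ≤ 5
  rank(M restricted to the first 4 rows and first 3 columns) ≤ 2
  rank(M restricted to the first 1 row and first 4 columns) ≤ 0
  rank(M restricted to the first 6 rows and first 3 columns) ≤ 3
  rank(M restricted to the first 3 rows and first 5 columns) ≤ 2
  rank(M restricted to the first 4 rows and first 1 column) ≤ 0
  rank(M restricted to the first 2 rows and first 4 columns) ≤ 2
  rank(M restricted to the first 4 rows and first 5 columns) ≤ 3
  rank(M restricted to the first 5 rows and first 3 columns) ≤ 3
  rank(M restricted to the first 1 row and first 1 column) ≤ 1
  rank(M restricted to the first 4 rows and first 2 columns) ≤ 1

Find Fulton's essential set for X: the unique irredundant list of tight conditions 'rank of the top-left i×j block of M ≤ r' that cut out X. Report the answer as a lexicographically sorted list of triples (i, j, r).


Recovering R(i,j) via the rank-extension bound from the 19 conditions:

  0 0 0 0 1 1
  0 0 1 1 2 2
  0 0 1 1 2 3
  0 1 2 2 3 4
  1 2 3 3 4 5
  1 2 3 4 5 6

the unique w with this rank table is (5, 3, 6, 2, 1, 4).

Fulton essential set (4 of the 10 Rothe cells):

[(1, 4, 0), (3, 2, 0), (3, 4, 1), (4, 1, 0)]


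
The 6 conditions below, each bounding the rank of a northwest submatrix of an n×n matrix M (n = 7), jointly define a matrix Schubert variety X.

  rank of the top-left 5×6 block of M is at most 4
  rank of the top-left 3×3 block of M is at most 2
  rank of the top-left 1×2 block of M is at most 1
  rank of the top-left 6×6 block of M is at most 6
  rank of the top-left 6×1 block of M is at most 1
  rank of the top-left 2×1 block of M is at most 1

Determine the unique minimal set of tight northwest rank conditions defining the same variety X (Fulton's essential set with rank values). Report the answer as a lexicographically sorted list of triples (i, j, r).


Rank table r_w(7×7) implied by the 6 constraints:

  R[1]: 1  1  1  1  1  1  1
  R[2]: 1  2  2  2  2  2  2
  R[3]: 1  2  2  3  3  3  3
  R[4]: 1  2  3  4  4  4  4
  R[5]: 1  2  3  4  4  4  5
  R[6]: 1  2  3  4  5  5  6
  R[7]: 1  2  3  4  5  6  7

so w = (1, 2, 4, 3, 7, 5, 6).

D(w) has 3 cells with 2 SE-corners; essential set:

[(3, 3, 2), (5, 6, 4)]


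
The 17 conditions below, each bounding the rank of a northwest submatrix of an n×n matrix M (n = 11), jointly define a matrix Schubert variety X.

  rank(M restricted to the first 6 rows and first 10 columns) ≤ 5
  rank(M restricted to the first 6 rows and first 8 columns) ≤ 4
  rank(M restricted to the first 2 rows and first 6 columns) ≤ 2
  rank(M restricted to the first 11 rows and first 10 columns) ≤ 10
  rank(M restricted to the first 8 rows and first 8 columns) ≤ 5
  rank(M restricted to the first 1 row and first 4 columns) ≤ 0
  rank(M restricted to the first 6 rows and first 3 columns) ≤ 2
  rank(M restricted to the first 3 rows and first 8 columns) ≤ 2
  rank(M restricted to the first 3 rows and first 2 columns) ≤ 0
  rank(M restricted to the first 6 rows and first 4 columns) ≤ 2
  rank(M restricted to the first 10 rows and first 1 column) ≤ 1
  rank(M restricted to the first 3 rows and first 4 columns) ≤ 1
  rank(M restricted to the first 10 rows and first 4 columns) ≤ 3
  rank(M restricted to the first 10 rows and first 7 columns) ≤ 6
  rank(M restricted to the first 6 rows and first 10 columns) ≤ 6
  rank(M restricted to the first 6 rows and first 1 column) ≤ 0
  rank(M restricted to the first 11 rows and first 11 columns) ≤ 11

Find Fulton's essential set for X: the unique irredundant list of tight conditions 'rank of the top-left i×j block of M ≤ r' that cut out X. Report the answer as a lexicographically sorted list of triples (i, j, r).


Rank table r_w(11×11) implied by the 17 constraints:

  R[1]: 0 0 0 0 1 1 1 1 1 1 1
  R[2]: 0 0 1 1 2 2 2 2 2 2 2
  R[3]: 0 0 1 1 2 2 2 2 3 3 3
  R[4]: 0 1 2 2 3 3 3 3 4 4 4
  R[5]: 0 1 2 2 3 4 4 4 5 5 5
  R[6]: 0 1 2 2 3 4 4 4 5 5 6
  R[7]: 1 2 3 3 4 5 5 5 6 6 7
  R[8]: 1 2 3 3 4 5 5 5 6 7 8
  R[9]: 1 2 3 3 4 5 6 6 7 8 9
  R[10]: 1 2 3 3 4 5 6 7 8 9 10
  R[11]: 1 2 3 4 5 6 7 8 9 10 11

so w = (5, 3, 9, 2, 6, 11, 1, 10, 7, 8, 4).

Fulton essential set (10 of the 25 Rothe cells):

[(1, 4, 0), (3, 2, 0), (3, 4, 1), (3, 8, 2), (6, 1, 0), (6, 4, 2), (6, 8, 4), (6, 10, 5), (8, 8, 5), (10, 4, 3)]


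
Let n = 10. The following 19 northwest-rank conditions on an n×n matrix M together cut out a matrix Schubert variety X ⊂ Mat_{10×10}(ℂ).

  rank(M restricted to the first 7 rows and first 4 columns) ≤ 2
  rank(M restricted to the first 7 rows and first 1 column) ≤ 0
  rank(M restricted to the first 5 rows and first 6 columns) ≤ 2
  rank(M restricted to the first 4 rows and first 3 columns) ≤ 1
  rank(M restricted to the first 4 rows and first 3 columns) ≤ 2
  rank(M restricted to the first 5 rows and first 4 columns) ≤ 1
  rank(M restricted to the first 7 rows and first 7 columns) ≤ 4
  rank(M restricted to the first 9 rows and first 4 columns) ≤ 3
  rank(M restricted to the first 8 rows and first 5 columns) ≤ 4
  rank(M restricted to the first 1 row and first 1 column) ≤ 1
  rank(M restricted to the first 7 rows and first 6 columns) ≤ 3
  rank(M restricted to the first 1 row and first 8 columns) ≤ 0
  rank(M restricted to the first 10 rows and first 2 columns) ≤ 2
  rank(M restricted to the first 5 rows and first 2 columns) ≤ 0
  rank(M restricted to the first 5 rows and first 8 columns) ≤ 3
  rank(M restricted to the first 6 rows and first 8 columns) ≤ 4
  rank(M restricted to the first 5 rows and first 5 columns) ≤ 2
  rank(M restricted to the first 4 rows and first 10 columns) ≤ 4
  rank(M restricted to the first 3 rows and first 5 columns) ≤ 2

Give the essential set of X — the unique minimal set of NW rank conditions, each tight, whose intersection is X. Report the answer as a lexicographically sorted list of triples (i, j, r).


Computing R[i][j] = min implied NW-rank bound (n=10, 19 conditions):

  0 | 0 | 0 | 0 | 0 | 0 | 0 | 0 | 1 | 1
  0 | 0 | 1 | 1 | 1 | 1 | 1 | 1 | 2 | 2
  0 | 0 | 1 | 1 | 2 | 2 | 2 | 2 | 3 | 3
  0 | 0 | 1 | 1 | 2 | 2 | 3 | 3 | 4 | 4
  0 | 0 | 1 | 1 | 2 | 2 | 3 | 3 | 4 | 5
  0 | 1 | 2 | 2 | 3 | 3 | 4 | 4 | 5 | 6
  0 | 1 | 2 | 2 | 3 | 3 | 4 | 5 | 6 | 7
  1 | 2 | 3 | 3 | 4 | 4 | 5 | 6 | 7 | 8
  1 | 2 | 3 | 3 | 4 | 5 | 6 | 7 | 8 | 9
  1 | 2 | 3 | 4 | 5 | 6 | 7 | 8 | 9 | 10

hence w(1..10) = (9, 3, 5, 7, 10, 2, 8, 1, 6, 4).

|D(w)|=27, |Ess(w)|=9:

[(1, 8, 0), (5, 2, 0), (5, 4, 1), (5, 6, 2), (5, 8, 3), (7, 1, 0), (7, 4, 2), (7, 6, 3), (9, 4, 3)]


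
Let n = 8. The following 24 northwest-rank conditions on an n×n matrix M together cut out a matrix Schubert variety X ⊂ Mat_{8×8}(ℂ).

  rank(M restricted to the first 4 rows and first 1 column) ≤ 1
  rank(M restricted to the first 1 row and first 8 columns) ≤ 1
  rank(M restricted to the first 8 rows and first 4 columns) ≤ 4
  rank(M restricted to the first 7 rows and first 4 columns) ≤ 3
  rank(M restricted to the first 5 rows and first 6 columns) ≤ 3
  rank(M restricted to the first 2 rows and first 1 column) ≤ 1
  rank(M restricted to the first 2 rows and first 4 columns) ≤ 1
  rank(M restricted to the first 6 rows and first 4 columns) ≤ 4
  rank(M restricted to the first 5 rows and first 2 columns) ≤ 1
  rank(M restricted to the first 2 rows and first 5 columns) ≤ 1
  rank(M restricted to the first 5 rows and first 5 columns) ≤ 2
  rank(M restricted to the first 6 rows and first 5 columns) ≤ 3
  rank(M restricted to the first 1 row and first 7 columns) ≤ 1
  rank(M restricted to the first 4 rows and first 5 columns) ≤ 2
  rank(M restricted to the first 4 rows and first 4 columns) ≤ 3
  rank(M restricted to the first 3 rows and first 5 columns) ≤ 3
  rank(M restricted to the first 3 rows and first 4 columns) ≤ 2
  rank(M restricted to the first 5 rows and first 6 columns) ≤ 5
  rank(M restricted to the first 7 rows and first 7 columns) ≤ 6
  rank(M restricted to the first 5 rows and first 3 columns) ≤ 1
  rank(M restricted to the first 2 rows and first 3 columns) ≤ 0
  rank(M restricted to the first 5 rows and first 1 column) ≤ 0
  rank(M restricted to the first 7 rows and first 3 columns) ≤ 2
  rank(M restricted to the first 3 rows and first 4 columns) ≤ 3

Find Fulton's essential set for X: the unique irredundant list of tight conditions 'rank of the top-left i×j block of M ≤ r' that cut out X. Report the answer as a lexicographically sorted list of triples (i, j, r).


Rank table r_w(8×8) implied by the 24 constraints:

  i=1: 0  0  0  1  1  1  1  1
  i=2: 0  0  0  1  1  2  2  2
  i=3: 0  1  1  2  2  3  3  3
  i=4: 0  1  1  2  2  3  4  4
  i=5: 0  1  1  2  2  3  4  5
  i=6: 1  2  2  3  3  4  5  6
  i=7: 1  2  2  3  4  5  6  7
  i=8: 1  2  3  4  5  6  7  8

second differences of R give the permutation w = (4, 6, 2, 7, 8, 1, 5, 3).

6 SE-corners of the 15-cell Rothe diagram give Ess(w):

[(2, 3, 0), (2, 5, 1), (5, 1, 0), (5, 3, 1), (5, 5, 2), (7, 3, 2)]


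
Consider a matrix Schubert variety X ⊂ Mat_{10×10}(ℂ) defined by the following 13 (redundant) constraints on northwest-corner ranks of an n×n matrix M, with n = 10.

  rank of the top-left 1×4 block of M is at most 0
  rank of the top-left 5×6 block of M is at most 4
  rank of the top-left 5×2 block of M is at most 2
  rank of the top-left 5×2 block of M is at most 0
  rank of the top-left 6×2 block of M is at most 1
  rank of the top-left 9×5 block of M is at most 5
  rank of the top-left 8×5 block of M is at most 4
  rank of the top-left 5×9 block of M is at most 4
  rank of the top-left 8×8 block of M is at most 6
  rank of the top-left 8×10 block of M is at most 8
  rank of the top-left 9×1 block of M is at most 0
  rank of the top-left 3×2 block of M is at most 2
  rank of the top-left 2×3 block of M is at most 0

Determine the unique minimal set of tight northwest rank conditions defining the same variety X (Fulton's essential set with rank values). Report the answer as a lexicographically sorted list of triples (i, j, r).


The tightest implied rank at each (i,j), from the 13 conditions:

  row 1: 0 | 0 | 0 | 0 | 1 | 1 | 1 | 1 | 1 | 1
  row 2: 0 | 0 | 0 | 1 | 2 | 2 | 2 | 2 | 2 | 2
  row 3: 0 | 0 | 1 | 2 | 3 | 3 | 3 | 3 | 3 | 3
  row 4: 0 | 0 | 1 | 2 | 3 | 4 | 4 | 4 | 4 | 4
  row 5: 0 | 0 | 1 | 2 | 3 | 4 | 4 | 4 | 4 | 5
  row 6: 0 | 1 | 2 | 3 | 4 | 5 | 5 | 5 | 5 | 6
  row 7: 0 | 1 | 2 | 3 | 4 | 5 | 6 | 6 | 6 | 7
  row 8: 0 | 1 | 2 | 3 | 4 | 5 | 6 | 6 | 7 | 8
  row 9: 0 | 1 | 2 | 3 | 4 | 5 | 6 | 7 | 8 | 9
  row 10: 1 | 2 | 3 | 4 | 5 | 6 | 7 | 8 | 9 | 10

hence w(1..10) = (5, 4, 3, 6, 10, 2, 7, 9, 8, 1).

6 SE-corners of the 21-cell Rothe diagram give Ess(w):

[(1, 4, 0), (2, 3, 0), (5, 2, 0), (5, 9, 4), (8, 8, 6), (9, 1, 0)]


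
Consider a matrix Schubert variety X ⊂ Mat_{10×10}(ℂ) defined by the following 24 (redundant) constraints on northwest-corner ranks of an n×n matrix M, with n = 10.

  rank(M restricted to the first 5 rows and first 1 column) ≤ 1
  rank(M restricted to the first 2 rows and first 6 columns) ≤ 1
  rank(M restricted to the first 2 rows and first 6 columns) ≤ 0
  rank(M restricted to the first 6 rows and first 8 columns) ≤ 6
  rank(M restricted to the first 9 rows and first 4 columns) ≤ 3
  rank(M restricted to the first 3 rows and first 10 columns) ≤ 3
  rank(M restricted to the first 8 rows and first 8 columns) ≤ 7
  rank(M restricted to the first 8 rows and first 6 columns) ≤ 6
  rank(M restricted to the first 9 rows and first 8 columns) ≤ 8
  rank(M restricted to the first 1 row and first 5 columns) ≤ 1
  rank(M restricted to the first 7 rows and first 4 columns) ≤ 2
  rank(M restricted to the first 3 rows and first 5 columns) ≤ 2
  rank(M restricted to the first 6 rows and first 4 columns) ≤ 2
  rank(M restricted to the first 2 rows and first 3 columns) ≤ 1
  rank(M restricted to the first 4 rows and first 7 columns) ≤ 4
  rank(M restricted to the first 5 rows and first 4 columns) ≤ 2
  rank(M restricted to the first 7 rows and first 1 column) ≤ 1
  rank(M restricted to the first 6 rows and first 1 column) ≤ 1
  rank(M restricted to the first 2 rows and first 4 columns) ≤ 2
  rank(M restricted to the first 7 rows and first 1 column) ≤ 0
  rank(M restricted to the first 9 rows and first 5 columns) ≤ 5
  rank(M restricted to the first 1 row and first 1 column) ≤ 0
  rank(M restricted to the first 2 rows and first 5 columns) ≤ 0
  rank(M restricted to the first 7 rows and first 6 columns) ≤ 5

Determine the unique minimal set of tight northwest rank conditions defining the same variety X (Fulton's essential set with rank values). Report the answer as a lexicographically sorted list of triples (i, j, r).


Recovering R(i,j) via the rank-extension bound from the 24 conditions:

  i=1: 0 0 0 0 0 0 1 1 1 1
  i=2: 0 0 0 0 0 0 1 2 2 2
  i=3: 0 1 1 1 1 1 2 3 3 3
  i=4: 0 1 2 2 2 2 3 4 4 4
  i=5: 0 1 2 2 3 3 4 5 5 5
  i=6: 0 1 2 2 3 4 5 6 6 6
  i=7: 0 1 2 2 3 4 5 6 7 7
  i=8: 1 2 3 3 4 5 6 7 8 8
  i=9: 1 2 3 3 4 5 6 7 8 9
  i=10: 1 2 3 4 5 6 7 8 9 10

second differences of R give the permutation w = (7, 8, 2, 3, 5, 6, 9, 1, 10, 4).

Rothe diagram D(w) (21 cells), 4 SE-corners (essential conditions):

[(2, 6, 0), (7, 1, 0), (7, 4, 2), (9, 4, 3)]


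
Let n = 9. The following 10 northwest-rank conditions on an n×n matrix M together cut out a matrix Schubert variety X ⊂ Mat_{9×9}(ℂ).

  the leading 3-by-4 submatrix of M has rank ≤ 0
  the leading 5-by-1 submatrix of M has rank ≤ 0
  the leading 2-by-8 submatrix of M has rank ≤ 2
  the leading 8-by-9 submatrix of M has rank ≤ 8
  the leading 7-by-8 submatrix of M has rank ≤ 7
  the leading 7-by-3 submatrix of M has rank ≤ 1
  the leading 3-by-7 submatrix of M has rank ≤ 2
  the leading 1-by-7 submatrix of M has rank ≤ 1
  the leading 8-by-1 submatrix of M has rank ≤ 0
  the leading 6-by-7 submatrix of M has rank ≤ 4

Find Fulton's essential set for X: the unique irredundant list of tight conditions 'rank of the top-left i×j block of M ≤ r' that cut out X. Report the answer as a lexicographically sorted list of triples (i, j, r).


Rank table r_w(9×9) implied by the 10 constraints:

  row 1: 0, 0, 0, 0, 1, 1, 1, 1, 1
  row 2: 0, 0, 0, 0, 1, 2, 2, 2, 2
  row 3: 0, 0, 0, 0, 1, 2, 2, 3, 3
  row 4: 0, 1, 1, 1, 2, 3, 3, 4, 4
  row 5: 0, 1, 1, 2, 3, 4, 4, 5, 5
  row 6: 0, 1, 1, 2, 3, 4, 4, 5, 6
  row 7: 0, 1, 1, 2, 3, 4, 5, 6, 7
  row 8: 0, 1, 2, 3, 4, 5, 6, 7, 8
  row 9: 1, 2, 3, 4, 5, 6, 7, 8, 9

reading off 1-entries of Δ²R: w = (5, 6, 8, 2, 4, 9, 7, 3, 1).

Rothe diagram D(w) (22 cells), 5 SE-corners (essential conditions):

[(3, 4, 0), (3, 7, 2), (6, 7, 4), (7, 3, 1), (8, 1, 0)]


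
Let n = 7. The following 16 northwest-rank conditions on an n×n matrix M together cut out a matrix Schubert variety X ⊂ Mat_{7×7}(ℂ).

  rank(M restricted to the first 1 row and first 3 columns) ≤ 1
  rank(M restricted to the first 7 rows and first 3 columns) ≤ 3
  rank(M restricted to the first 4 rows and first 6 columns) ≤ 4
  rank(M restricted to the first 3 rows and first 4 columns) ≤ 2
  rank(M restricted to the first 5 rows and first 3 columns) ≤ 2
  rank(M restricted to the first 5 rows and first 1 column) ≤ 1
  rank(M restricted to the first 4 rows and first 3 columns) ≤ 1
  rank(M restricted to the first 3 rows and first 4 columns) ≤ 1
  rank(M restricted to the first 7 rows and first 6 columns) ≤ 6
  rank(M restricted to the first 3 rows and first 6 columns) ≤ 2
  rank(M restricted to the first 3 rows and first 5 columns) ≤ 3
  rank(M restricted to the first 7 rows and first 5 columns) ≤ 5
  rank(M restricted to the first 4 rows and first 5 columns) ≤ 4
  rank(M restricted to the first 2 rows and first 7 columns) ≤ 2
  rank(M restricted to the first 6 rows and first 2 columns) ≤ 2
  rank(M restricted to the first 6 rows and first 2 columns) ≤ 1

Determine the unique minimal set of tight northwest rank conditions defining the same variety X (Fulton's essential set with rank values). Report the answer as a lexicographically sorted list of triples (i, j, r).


Recovering R(i,j) via the rank-extension bound from the 16 conditions:

  1  1  1  1  1  1  1
  1  1  1  1  2  2  2
  1  1  1  1  2  2  3
  1  1  1  2  3  3  4
  1  1  2  3  4  4  5
  1  1  2  3  4  5  6
  1  2  3  4  5  6  7

hence w(1..7) = (1, 5, 7, 4, 3, 6, 2).

4 SE-corners of the 11-cell Rothe diagram give Ess(w):

[(3, 4, 1), (3, 6, 2), (4, 3, 1), (6, 2, 1)]


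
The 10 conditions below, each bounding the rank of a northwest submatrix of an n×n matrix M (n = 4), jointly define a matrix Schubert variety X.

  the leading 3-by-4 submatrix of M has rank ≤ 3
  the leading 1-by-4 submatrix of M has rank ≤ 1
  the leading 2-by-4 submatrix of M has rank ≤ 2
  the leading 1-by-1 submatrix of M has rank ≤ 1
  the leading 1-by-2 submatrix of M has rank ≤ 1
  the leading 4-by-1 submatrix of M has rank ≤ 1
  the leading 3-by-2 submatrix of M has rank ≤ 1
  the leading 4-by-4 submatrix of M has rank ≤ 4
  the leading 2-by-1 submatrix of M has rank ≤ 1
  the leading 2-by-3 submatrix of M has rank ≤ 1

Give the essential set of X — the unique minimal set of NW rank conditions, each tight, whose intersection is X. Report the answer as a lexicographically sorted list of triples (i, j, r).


The tightest implied rank at each (i,j), from the 10 conditions:

  1 1 1 1
  1 1 1 2
  1 1 2 3
  1 2 3 4

so w = (1, 4, 3, 2).

ℓ(w)=3; the 2 essential cells (i,j,r):

[(2, 3, 1), (3, 2, 1)]


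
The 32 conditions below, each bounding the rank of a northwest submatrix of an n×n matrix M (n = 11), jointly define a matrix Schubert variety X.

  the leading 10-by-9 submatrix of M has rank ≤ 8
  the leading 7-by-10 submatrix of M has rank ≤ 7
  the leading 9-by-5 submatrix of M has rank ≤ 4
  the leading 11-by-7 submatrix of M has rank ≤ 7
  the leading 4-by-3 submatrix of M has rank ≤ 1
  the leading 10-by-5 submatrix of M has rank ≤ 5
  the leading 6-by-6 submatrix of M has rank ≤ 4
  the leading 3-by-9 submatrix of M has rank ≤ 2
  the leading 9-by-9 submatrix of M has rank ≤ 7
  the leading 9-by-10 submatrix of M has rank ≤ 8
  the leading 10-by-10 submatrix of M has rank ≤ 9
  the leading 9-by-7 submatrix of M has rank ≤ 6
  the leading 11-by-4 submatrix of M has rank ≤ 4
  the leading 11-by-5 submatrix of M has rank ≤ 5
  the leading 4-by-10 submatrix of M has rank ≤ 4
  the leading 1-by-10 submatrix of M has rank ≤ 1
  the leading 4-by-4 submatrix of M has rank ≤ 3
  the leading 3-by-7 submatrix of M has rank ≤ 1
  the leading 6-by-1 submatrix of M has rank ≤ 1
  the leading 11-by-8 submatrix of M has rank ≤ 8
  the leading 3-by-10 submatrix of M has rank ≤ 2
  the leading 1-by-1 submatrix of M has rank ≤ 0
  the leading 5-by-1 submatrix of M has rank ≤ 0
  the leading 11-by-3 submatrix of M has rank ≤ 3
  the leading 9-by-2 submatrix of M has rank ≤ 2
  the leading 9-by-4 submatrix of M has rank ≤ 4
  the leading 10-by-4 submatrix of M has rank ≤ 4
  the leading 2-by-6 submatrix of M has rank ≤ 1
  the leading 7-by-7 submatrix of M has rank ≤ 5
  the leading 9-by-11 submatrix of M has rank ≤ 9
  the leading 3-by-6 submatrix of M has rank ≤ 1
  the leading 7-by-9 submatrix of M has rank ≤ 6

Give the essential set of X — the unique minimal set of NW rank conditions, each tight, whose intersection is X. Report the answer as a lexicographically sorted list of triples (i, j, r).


Reconstructing r_w from the 32 given conditions:

  R[1]: 0  1  1  1  1  1  1  1  1  1  1
  R[2]: 0  1  1  1  1  1  1  2  2  2  2
  R[3]: 0  1  1  1  1  1  1  2  2  2  3
  R[4]: 0  1  1  2  2  2  2  3  3  3  4
  R[5]: 0  1  2  3  3  3  3  4  4  4  5
  R[6]: 1  2  3  4  4  4  4  5  5  5  6
  R[7]: 1  2  3  4  4  5  5  6  6  6  7
  R[8]: 1  2  3  4  4  5  6  7  7  7  8
  R[9]: 1  2  3  4  4  5  6  7  7  8  9
  R[10]: 1  2  3  4  5  6  7  8  8  9  10
  R[11]: 1  2  3  4  5  6  7  8  9  10  11

giving w = (2, 8, 11, 4, 3, 1, 6, 7, 10, 5, 9) via Δ²R.

6 SE-corners of the 22-cell Rothe diagram give Ess(w):

[(3, 7, 1), (3, 10, 2), (4, 3, 1), (5, 1, 0), (9, 5, 4), (9, 9, 7)]


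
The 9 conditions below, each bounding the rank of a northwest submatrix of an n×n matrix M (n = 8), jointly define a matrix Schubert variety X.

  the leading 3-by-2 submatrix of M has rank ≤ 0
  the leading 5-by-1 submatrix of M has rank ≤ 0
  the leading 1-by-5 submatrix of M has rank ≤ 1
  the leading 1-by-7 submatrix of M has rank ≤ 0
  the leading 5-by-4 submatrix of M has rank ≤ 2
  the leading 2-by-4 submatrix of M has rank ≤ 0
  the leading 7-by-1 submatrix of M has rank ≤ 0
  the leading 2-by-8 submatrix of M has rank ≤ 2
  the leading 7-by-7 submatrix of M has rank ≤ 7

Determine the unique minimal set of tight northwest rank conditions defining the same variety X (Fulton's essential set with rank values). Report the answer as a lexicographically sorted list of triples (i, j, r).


Computing R[i][j] = min implied NW-rank bound (n=8, 9 conditions):

  R[1]: 0 0 0 0 0 0 0 1
  R[2]: 0 0 0 0 1 1 1 2
  R[3]: 0 0 1 1 2 2 2 3
  R[4]: 0 1 2 2 3 3 3 4
  R[5]: 0 1 2 2 3 4 4 5
  R[6]: 0 1 2 3 4 5 5 6
  R[7]: 0 1 2 3 4 5 6 7
  R[8]: 1 2 3 4 5 6 7 8

so w = (8, 5, 3, 2, 6, 4, 7, 1).

5 SE-corners of the 18-cell Rothe diagram give Ess(w):

[(1, 7, 0), (2, 4, 0), (3, 2, 0), (5, 4, 2), (7, 1, 0)]


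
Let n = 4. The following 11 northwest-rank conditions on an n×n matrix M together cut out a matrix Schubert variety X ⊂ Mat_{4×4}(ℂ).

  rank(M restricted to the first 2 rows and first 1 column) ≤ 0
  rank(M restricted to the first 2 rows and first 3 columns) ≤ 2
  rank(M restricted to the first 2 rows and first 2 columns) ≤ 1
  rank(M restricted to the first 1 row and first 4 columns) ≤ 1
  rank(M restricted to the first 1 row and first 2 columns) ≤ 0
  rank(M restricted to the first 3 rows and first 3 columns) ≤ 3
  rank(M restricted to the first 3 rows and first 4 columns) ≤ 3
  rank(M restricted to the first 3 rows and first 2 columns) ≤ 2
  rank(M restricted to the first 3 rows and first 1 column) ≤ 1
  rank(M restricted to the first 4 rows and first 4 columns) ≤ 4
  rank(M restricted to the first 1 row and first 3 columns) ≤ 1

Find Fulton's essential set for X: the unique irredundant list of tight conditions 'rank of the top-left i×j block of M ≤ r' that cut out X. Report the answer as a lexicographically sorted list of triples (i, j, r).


Recovering R(i,j) via the rank-extension bound from the 11 conditions:

  i=1: 0 0 1 1
  i=2: 0 1 2 2
  i=3: 1 2 3 3
  i=4: 1 2 3 4

so w = (3, 2, 1, 4).

Fulton essential set (2 of the 3 Rothe cells):

[(1, 2, 0), (2, 1, 0)]
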